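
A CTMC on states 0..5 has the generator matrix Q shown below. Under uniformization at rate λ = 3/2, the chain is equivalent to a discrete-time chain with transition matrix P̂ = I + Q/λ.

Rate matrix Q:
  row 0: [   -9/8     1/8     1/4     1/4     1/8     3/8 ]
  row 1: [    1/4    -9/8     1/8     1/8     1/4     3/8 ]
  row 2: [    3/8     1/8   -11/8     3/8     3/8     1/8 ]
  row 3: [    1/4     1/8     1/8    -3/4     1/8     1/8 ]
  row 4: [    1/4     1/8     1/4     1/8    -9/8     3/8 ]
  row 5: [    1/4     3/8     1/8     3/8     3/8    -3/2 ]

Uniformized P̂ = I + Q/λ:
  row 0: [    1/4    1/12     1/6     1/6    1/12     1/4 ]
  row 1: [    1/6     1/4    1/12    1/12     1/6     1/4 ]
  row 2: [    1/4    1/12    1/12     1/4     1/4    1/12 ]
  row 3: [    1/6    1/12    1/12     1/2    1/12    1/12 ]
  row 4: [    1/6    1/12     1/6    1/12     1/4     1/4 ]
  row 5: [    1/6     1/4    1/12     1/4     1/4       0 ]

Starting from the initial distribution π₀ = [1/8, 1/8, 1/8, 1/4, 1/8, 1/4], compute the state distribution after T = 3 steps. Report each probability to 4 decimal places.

π = [0.1921, 0.1311, 0.1128, 0.2469, 0.1665, 0.1506]

t=0: π = [0.1250, 0.1250, 0.1250, 0.2500, 0.1250, 0.2500]
t=1: π = [0.1875, 0.1458, 0.1042, 0.2604, 0.1771, 0.1250]
t=2: π = [0.1910, 0.1285, 0.1137, 0.2457, 0.1632, 0.1580]
t=3: π = [0.1921, 0.1311, 0.1128, 0.2469, 0.1665, 0.1506]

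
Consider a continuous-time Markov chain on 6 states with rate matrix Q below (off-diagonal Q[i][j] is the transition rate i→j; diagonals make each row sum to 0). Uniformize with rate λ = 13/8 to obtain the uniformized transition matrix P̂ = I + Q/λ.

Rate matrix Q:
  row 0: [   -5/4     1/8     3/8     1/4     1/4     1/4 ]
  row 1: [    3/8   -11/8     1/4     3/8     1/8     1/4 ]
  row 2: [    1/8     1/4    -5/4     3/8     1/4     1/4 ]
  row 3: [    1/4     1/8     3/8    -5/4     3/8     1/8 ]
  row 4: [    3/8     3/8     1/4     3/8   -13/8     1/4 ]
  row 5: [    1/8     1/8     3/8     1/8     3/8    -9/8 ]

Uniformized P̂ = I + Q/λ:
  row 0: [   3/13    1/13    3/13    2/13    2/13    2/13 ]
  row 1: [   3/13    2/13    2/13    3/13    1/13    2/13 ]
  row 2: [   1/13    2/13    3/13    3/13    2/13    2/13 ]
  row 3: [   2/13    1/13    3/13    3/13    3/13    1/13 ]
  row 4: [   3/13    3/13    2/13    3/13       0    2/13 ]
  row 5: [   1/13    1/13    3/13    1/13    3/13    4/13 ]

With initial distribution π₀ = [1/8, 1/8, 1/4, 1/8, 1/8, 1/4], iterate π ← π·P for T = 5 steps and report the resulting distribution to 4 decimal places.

π = [0.1584, 0.1256, 0.2097, 0.1933, 0.1488, 0.1643]

t=0: π = [0.1250, 0.1250, 0.2500, 0.1250, 0.1250, 0.2500]
t=1: π = [0.1442, 0.1250, 0.2115, 0.1827, 0.1538, 0.1827]
t=2: π = [0.1561, 0.1265, 0.2093, 0.1916, 0.1487, 0.1679]
t=3: π = [0.1580, 0.1256, 0.2096, 0.1929, 0.1489, 0.1649]
t=4: π = [0.1583, 0.1256, 0.2097, 0.1932, 0.1488, 0.1644]
t=5: π = [0.1584, 0.1256, 0.2097, 0.1933, 0.1488, 0.1643]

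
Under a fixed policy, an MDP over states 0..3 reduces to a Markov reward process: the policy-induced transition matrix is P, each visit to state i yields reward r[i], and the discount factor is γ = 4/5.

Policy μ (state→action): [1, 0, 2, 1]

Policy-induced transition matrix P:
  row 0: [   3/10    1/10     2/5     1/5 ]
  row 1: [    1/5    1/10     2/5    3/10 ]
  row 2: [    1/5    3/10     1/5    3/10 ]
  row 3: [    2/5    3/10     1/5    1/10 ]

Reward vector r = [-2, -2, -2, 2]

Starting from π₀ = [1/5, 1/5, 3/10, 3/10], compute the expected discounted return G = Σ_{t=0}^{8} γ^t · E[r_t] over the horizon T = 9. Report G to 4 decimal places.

G = -4.4531

t=0: π = [0.2000, 0.2000, 0.3000, 0.3000], E[r] = -0.8000, γ^t·E[r] = -0.800000, running G = -0.800000
t=1: π = [0.2800, 0.2200, 0.2800, 0.2200], E[r] = -1.1200, γ^t·E[r] = -0.896000, running G = -1.696000
t=2: π = [0.2720, 0.2000, 0.3000, 0.2280], E[r] = -1.0880, γ^t·E[r] = -0.696320, running G = -2.392320
t=3: π = [0.2728, 0.2056, 0.2944, 0.2272], E[r] = -1.0912, γ^t·E[r] = -0.558694, running G = -2.951014
t=4: π = [0.2727, 0.2043, 0.2957, 0.2273], E[r] = -1.0909, γ^t·E[r] = -0.446824, running G = -3.397839
t=5: π = [0.2727, 0.2046, 0.2954, 0.2273], E[r] = -1.0909, γ^t·E[r] = -0.357470, running G = -3.755309
t=6: π = [0.2727, 0.2045, 0.2955, 0.2273], E[r] = -1.0909, γ^t·E[r] = -0.285975, running G = -4.041284
t=7: π = [0.2727, 0.2045, 0.2955, 0.2273], E[r] = -1.0909, γ^t·E[r] = -0.228780, running G = -4.270064
t=8: π = [0.2727, 0.2045, 0.2955, 0.2273], E[r] = -1.0909, γ^t·E[r] = -0.183024, running G = -4.453088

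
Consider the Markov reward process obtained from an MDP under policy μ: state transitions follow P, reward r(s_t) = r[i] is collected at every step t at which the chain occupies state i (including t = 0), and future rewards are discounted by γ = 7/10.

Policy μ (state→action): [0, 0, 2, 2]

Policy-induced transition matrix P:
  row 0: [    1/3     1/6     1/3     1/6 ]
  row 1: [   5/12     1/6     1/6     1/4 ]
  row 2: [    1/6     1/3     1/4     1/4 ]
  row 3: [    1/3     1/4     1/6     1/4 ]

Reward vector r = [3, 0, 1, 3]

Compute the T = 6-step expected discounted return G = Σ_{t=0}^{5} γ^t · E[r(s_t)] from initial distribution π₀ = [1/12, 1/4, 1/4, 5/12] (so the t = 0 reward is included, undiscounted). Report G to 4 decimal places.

G = 5.3602

t=0: π = [0.0833, 0.2500, 0.2500, 0.4167], E[r] = 1.7500, γ^t·E[r] = 1.750000, running G = 1.750000
t=1: π = [0.3125, 0.2431, 0.2014, 0.2431], E[r] = 1.8681, γ^t·E[r] = 1.307639, running G = 3.057639
t=2: π = [0.3200, 0.2205, 0.2355, 0.2240], E[r] = 1.8675, γ^t·E[r] = 0.915064, running G = 3.972703
t=3: π = [0.3125, 0.2246, 0.2396, 0.2233], E[r] = 1.8470, γ^t·E[r] = 0.633515, running G = 4.606217
t=4: π = [0.3121, 0.2252, 0.2387, 0.2240], E[r] = 1.8469, γ^t·E[r] = 0.443448, running G = 5.049665
t=5: π = [0.3123, 0.2251, 0.2386, 0.2240], E[r] = 1.8475, γ^t·E[r] = 0.310509, running G = 5.360174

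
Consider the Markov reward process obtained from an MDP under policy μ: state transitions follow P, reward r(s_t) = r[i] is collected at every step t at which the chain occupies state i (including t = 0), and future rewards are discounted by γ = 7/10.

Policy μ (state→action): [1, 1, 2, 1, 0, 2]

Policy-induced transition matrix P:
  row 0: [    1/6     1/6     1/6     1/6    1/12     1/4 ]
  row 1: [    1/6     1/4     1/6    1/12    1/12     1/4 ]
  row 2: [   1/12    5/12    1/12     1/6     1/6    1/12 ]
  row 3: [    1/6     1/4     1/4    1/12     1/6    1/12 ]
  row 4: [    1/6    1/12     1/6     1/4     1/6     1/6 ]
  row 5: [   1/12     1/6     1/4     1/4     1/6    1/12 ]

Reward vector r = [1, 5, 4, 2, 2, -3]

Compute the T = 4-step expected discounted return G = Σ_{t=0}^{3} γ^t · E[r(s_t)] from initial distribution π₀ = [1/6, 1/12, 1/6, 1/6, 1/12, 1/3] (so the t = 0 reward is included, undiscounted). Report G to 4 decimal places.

t=0: π = [0.1667, 0.0833, 0.1667, 0.1667, 0.0833, 0.3333], E[r] = 0.7500, γ^t·E[r] = 0.750000, running G = 0.750000
t=1: π = [0.1250, 0.2222, 0.1944, 0.1806, 0.1458, 0.1319], E[r] = 2.2708, γ^t·E[r] = 1.589583, running G = 2.339583
t=2: π = [0.1395, 0.2367, 0.1765, 0.1563, 0.1377, 0.1534], E[r] = 2.1568, γ^t·E[r] = 1.056846, running G = 3.396429
t=3: π = [0.1392, 0.2321, 0.1778, 0.1582, 0.1353, 0.1575], E[r] = 2.1250, γ^t·E[r] = 0.728875, running G = 4.125304

G = 4.1253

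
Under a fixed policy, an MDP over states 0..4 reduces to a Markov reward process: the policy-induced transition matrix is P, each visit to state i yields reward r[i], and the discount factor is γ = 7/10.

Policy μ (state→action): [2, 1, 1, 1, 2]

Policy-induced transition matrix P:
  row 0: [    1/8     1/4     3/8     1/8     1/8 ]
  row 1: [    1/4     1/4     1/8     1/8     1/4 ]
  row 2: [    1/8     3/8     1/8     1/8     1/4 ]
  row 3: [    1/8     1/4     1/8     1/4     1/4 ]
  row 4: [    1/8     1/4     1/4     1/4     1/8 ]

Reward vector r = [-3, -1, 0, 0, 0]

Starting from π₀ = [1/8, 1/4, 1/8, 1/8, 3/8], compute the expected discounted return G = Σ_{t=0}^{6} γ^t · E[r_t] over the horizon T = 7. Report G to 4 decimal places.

G = -2.1595

t=0: π = [0.1250, 0.2500, 0.1250, 0.1250, 0.3750], E[r] = -0.6250, γ^t·E[r] = -0.625000, running G = -0.625000
t=1: π = [0.1563, 0.2656, 0.2031, 0.1875, 0.1875], E[r] = -0.7344, γ^t·E[r] = -0.514063, running G = -1.139063
t=2: π = [0.1582, 0.2754, 0.1875, 0.1719, 0.2070], E[r] = -0.7500, γ^t·E[r] = -0.367500, running G = -1.506563
t=3: π = [0.1594, 0.2734, 0.1904, 0.1724, 0.2043], E[r] = -0.7517, γ^t·E[r] = -0.257836, running G = -1.764399
t=4: π = [0.1592, 0.2738, 0.1904, 0.1721, 0.2045], E[r] = -0.7513, γ^t·E[r] = -0.180397, running G = -1.944796
t=5: π = [0.1592, 0.2738, 0.1904, 0.1721, 0.2045], E[r] = -0.7515, γ^t·E[r] = -0.126301, running G = -2.071097
t=6: π = [0.1592, 0.2738, 0.1904, 0.1721, 0.2045], E[r] = -0.7515, γ^t·E[r] = -0.088410, running G = -2.159506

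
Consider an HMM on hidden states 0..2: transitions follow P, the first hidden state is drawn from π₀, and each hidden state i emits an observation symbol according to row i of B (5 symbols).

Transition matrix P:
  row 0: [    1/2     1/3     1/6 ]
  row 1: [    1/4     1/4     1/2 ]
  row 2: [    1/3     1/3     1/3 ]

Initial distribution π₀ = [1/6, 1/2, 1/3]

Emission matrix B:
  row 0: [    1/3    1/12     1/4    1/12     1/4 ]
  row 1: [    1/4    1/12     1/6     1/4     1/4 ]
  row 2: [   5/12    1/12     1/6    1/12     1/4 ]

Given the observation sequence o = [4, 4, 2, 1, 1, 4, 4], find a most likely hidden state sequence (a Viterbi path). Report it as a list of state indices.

t=0: δ = [4.167e-02, 1.250e-01, 8.333e-02]  (obs o_0=4)
t=1: δ = [7.812e-03, 7.812e-03, 1.562e-02]  ψ = [1, 1, 1]  (obs o_1=4)
t=2: δ = [1.302e-03, 8.681e-04, 8.681e-04]  ψ = [2, 2, 2]  (obs o_2=2)
t=3: δ = [5.425e-05, 3.617e-05, 3.617e-05]  ψ = [0, 0, 1]  (obs o_3=1)
t=4: δ = [2.261e-06, 1.507e-06, 1.507e-06]  ψ = [0, 0, 1]  (obs o_4=1)
t=5: δ = [2.826e-07, 1.884e-07, 1.884e-07]  ψ = [0, 0, 1]  (obs o_5=4)
t=6: δ = [3.532e-08, 2.355e-08, 2.355e-08]  ψ = [0, 0, 1]  (obs o_6=4)
backtrack: best end state = 0; path = [1, 2, 0, 0, 0, 0, 0]

path = [1, 2, 0, 0, 0, 0, 0]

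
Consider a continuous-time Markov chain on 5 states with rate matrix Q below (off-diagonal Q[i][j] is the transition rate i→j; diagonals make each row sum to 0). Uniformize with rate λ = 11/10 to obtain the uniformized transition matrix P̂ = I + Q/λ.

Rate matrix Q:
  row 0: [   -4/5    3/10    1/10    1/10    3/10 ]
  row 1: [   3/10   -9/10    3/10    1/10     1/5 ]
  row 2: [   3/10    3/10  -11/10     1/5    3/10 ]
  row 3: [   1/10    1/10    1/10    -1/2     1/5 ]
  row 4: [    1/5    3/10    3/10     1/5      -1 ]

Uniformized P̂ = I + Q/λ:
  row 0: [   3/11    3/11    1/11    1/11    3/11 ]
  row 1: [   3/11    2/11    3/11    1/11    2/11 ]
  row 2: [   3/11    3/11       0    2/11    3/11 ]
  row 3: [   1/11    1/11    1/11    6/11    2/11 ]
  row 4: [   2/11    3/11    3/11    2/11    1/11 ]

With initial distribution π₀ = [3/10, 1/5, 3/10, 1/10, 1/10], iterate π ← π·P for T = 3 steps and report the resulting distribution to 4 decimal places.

t=0: π = [0.3000, 0.2000, 0.3000, 0.1000, 0.1000]
t=1: π = [0.2455, 0.2364, 0.1182, 0.1727, 0.2273]
t=2: π = [0.2207, 0.2198, 0.1645, 0.2008, 0.1942]
t=3: π = [0.2186, 0.2162, 0.1512, 0.2148, 0.1992]

π = [0.2186, 0.2162, 0.1512, 0.2148, 0.1992]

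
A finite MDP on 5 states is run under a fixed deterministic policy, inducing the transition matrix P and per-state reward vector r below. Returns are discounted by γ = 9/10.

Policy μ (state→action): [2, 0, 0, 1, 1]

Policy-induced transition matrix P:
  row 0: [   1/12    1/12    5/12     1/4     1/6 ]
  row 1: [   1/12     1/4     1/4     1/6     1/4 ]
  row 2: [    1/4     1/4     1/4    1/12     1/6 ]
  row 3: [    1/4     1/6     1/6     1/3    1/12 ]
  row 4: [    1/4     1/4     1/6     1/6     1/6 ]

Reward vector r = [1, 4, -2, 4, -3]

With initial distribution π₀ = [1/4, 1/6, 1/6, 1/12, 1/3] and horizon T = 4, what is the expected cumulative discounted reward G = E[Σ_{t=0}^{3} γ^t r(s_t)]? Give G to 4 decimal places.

G = 1.7259

t=0: π = [0.2500, 0.1667, 0.1667, 0.0833, 0.3333], E[r] = -0.0833, γ^t·E[r] = -0.083333, running G = -0.083333
t=1: π = [0.1806, 0.2014, 0.2569, 0.1875, 0.1736], E[r] = 0.7014, γ^t·E[r] = 0.631250, running G = 0.547917
t=2: π = [0.1863, 0.2043, 0.2500, 0.1916, 0.1678], E[r] = 0.7662, γ^t·E[r] = 0.620625, running G = 1.168542
t=3: π = [0.1849, 0.2030, 0.2511, 0.1933, 0.1677], E[r] = 0.7646, γ^t·E[r] = 0.557367, running G = 1.725909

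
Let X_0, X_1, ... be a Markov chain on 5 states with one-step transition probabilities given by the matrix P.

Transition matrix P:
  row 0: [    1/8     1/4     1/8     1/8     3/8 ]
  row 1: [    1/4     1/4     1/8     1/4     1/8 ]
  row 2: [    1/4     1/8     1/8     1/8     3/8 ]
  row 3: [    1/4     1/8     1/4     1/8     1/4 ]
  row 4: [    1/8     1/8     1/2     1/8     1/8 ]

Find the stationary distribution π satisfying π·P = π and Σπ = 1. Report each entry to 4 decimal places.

Balance equations π_j = Σ_i π_i·P[i][j]:
  π_0 = 1/8·π_0 + 1/4·π_1 + 1/4·π_2 + 1/4·π_3 + 1/8·π_4
  π_1 = 1/4·π_0 + 1/4·π_1 + 1/8·π_2 + 1/8·π_3 + 1/8·π_4
  π_2 = 1/8·π_0 + 1/8·π_1 + 1/8·π_2 + 1/4·π_3 + 1/2·π_4
  π_3 = 1/8·π_0 + 1/4·π_1 + 1/8·π_2 + 1/8·π_3 + 1/8·π_4
  normalize: π_0 + π_1 + π_2 + π_3 + π_4 = 1
Solving the linear system gives exactly π = [976/5023, 857/5023, 1193/5023, 735/5023, 1262/5023].

π = [0.1943, 0.1706, 0.2375, 0.1463, 0.2512]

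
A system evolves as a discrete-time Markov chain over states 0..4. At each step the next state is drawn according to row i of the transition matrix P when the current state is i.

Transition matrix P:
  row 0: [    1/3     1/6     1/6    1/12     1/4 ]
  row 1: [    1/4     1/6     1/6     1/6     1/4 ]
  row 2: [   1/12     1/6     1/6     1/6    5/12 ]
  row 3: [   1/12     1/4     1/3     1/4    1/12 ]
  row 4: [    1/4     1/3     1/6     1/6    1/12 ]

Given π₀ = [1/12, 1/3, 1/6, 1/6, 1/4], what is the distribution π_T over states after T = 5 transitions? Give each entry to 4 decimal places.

π = [0.2078, 0.2167, 0.1938, 0.1629, 0.2187]

t=0: π = [0.0833, 0.3333, 0.1667, 0.1667, 0.2500]
t=1: π = [0.2014, 0.2222, 0.1944, 0.1736, 0.2083]
t=2: π = [0.2054, 0.2159, 0.1956, 0.1644, 0.2188]
t=3: π = [0.2071, 0.2168, 0.1941, 0.1632, 0.2188]
t=4: π = [0.2077, 0.2167, 0.1939, 0.1630, 0.2187]
t=5: π = [0.2078, 0.2167, 0.1938, 0.1629, 0.2187]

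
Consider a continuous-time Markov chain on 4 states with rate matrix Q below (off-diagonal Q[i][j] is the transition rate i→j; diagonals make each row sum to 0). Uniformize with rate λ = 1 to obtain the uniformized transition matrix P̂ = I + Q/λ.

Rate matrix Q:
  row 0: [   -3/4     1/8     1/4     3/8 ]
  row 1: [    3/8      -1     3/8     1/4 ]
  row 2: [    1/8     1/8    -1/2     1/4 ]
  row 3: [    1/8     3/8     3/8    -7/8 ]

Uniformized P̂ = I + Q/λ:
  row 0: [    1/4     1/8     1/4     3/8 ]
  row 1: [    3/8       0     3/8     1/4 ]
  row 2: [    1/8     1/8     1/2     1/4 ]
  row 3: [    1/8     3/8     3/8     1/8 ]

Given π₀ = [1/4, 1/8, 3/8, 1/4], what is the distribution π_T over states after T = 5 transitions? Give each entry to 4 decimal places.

π = [0.1901, 0.1652, 0.4014, 0.2433]

t=0: π = [0.2500, 0.1250, 0.3750, 0.2500]
t=1: π = [0.1875, 0.1719, 0.3906, 0.2500]
t=2: π = [0.1914, 0.1660, 0.4004, 0.2422]
t=3: π = [0.1904, 0.1648, 0.4011, 0.2437]
t=4: π = [0.1900, 0.1653, 0.4013, 0.2433]
t=5: π = [0.1901, 0.1652, 0.4014, 0.2433]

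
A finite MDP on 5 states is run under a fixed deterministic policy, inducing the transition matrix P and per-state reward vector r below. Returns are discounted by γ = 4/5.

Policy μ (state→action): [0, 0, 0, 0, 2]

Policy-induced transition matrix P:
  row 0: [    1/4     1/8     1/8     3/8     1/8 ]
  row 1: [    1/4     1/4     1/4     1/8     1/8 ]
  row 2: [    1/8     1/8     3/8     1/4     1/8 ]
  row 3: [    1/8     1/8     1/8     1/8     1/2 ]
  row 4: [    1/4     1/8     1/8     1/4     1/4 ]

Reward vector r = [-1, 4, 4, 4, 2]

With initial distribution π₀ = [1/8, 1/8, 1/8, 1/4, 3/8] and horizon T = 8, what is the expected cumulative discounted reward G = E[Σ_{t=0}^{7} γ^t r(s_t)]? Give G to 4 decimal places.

G = 10.5491

t=0: π = [0.1250, 0.1250, 0.1250, 0.2500, 0.3750], E[r] = 2.6250, γ^t·E[r] = 2.625000, running G = 2.625000
t=1: π = [0.2031, 0.1406, 0.1719, 0.2188, 0.2656], E[r] = 2.4531, γ^t·E[r] = 1.962500, running G = 4.587500
t=2: π = [0.2012, 0.1426, 0.1855, 0.2305, 0.2402], E[r] = 2.5137, γ^t·E[r] = 1.608750, running G = 6.196250
t=3: π = [0.1980, 0.1428, 0.1892, 0.2285, 0.2415], E[r] = 2.5271, γ^t·E[r] = 1.293875, running G = 7.490125
t=4: π = [0.1978, 0.1429, 0.1902, 0.2283, 0.2409], E[r] = 2.5293, γ^t·E[r] = 1.036013, running G = 8.526138
t=5: π = [0.1977, 0.1429, 0.1904, 0.2283, 0.2407], E[r] = 2.5301, γ^t·E[r] = 0.829059, running G = 9.355196
t=6: π = [0.1977, 0.1429, 0.1905, 0.2283, 0.2407], E[r] = 2.5303, γ^t·E[r] = 0.663296, running G = 10.018492
t=7: π = [0.1977, 0.1429, 0.1905, 0.2283, 0.2407], E[r] = 2.5303, γ^t·E[r] = 0.530646, running G = 10.549138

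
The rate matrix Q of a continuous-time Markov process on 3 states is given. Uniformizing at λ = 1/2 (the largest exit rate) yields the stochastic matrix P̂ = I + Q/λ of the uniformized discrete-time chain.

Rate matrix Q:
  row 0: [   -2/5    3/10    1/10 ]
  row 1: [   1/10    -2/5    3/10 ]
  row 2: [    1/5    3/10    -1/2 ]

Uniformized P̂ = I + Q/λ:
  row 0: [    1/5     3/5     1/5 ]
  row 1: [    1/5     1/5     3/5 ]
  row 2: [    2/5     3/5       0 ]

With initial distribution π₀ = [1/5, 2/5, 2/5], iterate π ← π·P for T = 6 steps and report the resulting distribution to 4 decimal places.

t=0: π = [0.2000, 0.4000, 0.4000]
t=1: π = [0.2800, 0.4400, 0.2800]
t=2: π = [0.2560, 0.4240, 0.3200]
t=3: π = [0.2640, 0.4304, 0.3056]
t=4: π = [0.2611, 0.4278, 0.3110]
t=5: π = [0.2622, 0.4289, 0.3089]
t=6: π = [0.2618, 0.4285, 0.3098]

π = [0.2618, 0.4285, 0.3098]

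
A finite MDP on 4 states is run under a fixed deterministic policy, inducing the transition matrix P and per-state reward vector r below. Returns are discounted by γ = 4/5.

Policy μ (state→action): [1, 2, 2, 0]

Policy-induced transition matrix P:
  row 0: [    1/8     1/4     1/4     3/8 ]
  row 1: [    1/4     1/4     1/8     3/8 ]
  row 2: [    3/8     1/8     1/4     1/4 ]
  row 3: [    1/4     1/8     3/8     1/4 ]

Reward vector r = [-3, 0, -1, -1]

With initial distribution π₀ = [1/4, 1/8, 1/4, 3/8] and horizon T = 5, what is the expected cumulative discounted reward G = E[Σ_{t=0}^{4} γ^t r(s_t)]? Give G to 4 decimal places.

G = -4.5092

t=0: π = [0.2500, 0.1250, 0.2500, 0.3750], E[r] = -1.3750, γ^t·E[r] = -1.375000, running G = -1.375000
t=1: π = [0.2500, 0.1719, 0.2813, 0.2969], E[r] = -1.3281, γ^t·E[r] = -1.062500, running G = -2.437500
t=2: π = [0.2539, 0.1777, 0.2656, 0.3027], E[r] = -1.3301, γ^t·E[r] = -0.851250, running G = -3.288750
t=3: π = [0.2515, 0.1790, 0.2656, 0.3040], E[r] = -1.3240, γ^t·E[r] = -0.677875, running G = -3.966625
t=4: π = [0.2518, 0.1788, 0.2656, 0.3038], E[r] = -1.3247, γ^t·E[r] = -0.542613, running G = -4.509238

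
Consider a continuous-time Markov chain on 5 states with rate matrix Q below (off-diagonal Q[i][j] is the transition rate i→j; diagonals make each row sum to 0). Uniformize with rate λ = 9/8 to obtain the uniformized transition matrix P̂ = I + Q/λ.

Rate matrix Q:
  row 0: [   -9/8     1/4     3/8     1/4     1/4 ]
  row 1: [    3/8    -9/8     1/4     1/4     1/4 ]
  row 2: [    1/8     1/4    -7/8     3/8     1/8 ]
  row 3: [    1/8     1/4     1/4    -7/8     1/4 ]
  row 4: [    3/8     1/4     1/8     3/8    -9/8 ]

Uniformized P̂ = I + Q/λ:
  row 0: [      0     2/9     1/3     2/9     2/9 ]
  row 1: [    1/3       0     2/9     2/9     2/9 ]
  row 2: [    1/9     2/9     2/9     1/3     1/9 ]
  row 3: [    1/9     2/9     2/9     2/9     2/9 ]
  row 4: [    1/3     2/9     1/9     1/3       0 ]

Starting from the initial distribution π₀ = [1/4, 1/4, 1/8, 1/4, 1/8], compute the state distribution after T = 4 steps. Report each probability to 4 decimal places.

t=0: π = [0.2500, 0.2500, 0.1250, 0.2500, 0.1250]
t=1: π = [0.1667, 0.1667, 0.2361, 0.2500, 0.1806]
t=2: π = [0.1698, 0.1852, 0.2207, 0.2685, 0.1559]
t=3: π = [0.1680, 0.1811, 0.2238, 0.2641, 0.1631]
t=4: π = [0.1689, 0.1820, 0.2228, 0.2652, 0.1611]

π = [0.1689, 0.1820, 0.2228, 0.2652, 0.1611]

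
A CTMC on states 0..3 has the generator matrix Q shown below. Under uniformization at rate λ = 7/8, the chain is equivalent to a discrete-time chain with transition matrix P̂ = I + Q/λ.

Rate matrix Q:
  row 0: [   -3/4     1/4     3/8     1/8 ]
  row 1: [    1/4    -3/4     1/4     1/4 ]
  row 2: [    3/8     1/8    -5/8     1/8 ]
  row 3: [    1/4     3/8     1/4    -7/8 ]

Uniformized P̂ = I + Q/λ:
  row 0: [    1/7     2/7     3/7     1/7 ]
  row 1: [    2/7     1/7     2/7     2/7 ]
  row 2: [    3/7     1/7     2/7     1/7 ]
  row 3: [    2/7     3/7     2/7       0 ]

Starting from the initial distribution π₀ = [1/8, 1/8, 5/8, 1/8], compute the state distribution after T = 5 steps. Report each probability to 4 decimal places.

t=0: π = [0.1250, 0.1250, 0.6250, 0.1250]
t=1: π = [0.3571, 0.1964, 0.3036, 0.1429]
t=2: π = [0.2781, 0.2347, 0.3367, 0.1505]
t=3: π = [0.2941, 0.2256, 0.3254, 0.1549]
t=4: π = [0.2902, 0.2291, 0.3277, 0.1530]
t=5: π = [0.2911, 0.2280, 0.3272, 0.1537]

π = [0.2911, 0.2280, 0.3272, 0.1537]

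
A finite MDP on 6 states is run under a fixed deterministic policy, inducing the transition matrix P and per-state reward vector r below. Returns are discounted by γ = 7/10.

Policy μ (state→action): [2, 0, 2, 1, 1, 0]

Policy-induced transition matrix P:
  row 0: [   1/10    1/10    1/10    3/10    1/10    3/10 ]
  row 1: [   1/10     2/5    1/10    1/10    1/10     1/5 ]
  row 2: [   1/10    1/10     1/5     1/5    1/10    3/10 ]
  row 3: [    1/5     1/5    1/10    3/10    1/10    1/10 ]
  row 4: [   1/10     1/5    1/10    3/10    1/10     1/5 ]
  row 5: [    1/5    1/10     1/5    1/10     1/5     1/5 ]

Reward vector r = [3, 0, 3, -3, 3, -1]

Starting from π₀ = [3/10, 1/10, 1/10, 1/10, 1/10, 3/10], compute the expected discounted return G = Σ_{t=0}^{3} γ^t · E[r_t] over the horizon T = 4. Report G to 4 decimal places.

G = 1.4649

t=0: π = [0.3000, 0.1000, 0.1000, 0.1000, 0.1000, 0.3000], E[r] = 0.9000, γ^t·E[r] = 0.900000, running G = 0.900000
t=1: π = [0.1400, 0.1500, 0.1400, 0.2100, 0.1300, 0.2300], E[r] = 0.3700, γ^t·E[r] = 0.259000, running G = 1.159000
t=2: π = [0.1440, 0.1790, 0.1370, 0.2100, 0.1230, 0.2070], E[r] = 0.3750, γ^t·E[r] = 0.183750, running G = 1.342750
t=3: π = [0.1417, 0.1870, 0.1344, 0.2091, 0.1207, 0.2071], E[r] = 0.3560, γ^t·E[r] = 0.122108, running G = 1.464858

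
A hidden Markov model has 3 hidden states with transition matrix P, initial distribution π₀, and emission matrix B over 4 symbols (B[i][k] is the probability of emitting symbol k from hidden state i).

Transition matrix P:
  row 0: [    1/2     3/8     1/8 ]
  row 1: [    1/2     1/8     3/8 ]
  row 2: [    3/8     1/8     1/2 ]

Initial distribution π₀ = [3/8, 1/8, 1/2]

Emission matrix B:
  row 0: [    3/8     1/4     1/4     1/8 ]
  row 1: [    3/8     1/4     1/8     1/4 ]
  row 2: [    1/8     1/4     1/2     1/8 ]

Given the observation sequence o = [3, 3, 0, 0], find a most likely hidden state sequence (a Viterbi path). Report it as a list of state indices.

path = [0, 1, 0, 0]

t=0: δ = [4.688e-02, 3.125e-02, 6.250e-02]  (obs o_0=3)
t=1: δ = [2.930e-03, 4.395e-03, 3.906e-03]  ψ = [0, 0, 2]  (obs o_1=3)
t=2: δ = [8.240e-04, 4.120e-04, 2.441e-04]  ψ = [1, 0, 2]  (obs o_2=0)
t=3: δ = [1.545e-04, 1.159e-04, 1.931e-05]  ψ = [0, 0, 1]  (obs o_3=0)
backtrack: best end state = 0; path = [0, 1, 0, 0]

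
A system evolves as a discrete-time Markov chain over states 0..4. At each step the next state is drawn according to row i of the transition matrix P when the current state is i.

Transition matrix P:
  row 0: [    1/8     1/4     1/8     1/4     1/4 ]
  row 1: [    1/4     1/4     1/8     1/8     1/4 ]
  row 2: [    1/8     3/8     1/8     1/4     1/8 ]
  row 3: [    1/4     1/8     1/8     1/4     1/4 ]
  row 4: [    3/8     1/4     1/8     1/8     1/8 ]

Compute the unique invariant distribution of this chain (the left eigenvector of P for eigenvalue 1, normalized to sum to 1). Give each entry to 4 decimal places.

π = [0.2315, 0.2414, 0.1250, 0.1938, 0.2083]

Balance equations π_j = Σ_i π_i·P[i][j]:
  π_0 = 1/8·π_0 + 1/4·π_1 + 1/8·π_2 + 1/4·π_3 + 3/8·π_4
  π_1 = 1/4·π_0 + 1/4·π_1 + 3/8·π_2 + 1/8·π_3 + 1/4·π_4
  π_2 = 1/8·π_0 + 1/8·π_1 + 1/8·π_2 + 1/8·π_3 + 1/8·π_4
  π_3 = 1/4·π_0 + 1/8·π_1 + 1/4·π_2 + 1/4·π_3 + 1/8·π_4
  normalize: π_0 + π_1 + π_2 + π_3 + π_4 = 1
Solving the linear system gives exactly π = [25/108, 365/1512, 1/8, 293/1512, 5/24].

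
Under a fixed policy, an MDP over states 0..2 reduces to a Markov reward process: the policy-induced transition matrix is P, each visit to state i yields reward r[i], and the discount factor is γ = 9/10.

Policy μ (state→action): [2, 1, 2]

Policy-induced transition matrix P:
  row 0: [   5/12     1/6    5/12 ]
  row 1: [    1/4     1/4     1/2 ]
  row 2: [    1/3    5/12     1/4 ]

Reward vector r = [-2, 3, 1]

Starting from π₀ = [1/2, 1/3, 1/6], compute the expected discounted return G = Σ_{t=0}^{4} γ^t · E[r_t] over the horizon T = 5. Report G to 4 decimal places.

t=0: π = [0.5000, 0.3333, 0.1667], E[r] = 0.1667, γ^t·E[r] = 0.166667, running G = 0.166667
t=1: π = [0.3472, 0.2361, 0.4167], E[r] = 0.4306, γ^t·E[r] = 0.387500, running G = 0.554167
t=2: π = [0.3426, 0.2905, 0.3669], E[r] = 0.5532, γ^t·E[r] = 0.448125, running G = 1.002292
t=3: π = [0.3377, 0.2826, 0.3797], E[r] = 0.5522, γ^t·E[r] = 0.402539, running G = 1.404831
t=4: π = [0.3379, 0.2851, 0.3769], E[r] = 0.5565, γ^t·E[r] = 0.365138, running G = 1.769969

G = 1.7700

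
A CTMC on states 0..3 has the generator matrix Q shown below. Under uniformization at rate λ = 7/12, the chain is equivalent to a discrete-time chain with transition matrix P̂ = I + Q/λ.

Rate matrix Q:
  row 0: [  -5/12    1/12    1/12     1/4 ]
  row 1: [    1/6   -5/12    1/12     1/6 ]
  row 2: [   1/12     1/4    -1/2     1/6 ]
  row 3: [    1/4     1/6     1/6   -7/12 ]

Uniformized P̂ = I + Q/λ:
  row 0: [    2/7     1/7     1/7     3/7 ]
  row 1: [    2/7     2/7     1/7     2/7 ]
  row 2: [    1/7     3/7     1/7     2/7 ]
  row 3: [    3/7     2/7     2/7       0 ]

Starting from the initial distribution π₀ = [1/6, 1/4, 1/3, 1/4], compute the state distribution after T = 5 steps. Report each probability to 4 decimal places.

π = [0.2966, 0.2690, 0.1794, 0.2551]

t=0: π = [0.1667, 0.2500, 0.3333, 0.2500]
t=1: π = [0.2738, 0.3095, 0.1786, 0.2381]
t=2: π = [0.2942, 0.2721, 0.1769, 0.2568]
t=3: π = [0.2971, 0.2690, 0.1795, 0.2544]
t=4: π = [0.2964, 0.2689, 0.1792, 0.2555]
t=5: π = [0.2966, 0.2690, 0.1794, 0.2551]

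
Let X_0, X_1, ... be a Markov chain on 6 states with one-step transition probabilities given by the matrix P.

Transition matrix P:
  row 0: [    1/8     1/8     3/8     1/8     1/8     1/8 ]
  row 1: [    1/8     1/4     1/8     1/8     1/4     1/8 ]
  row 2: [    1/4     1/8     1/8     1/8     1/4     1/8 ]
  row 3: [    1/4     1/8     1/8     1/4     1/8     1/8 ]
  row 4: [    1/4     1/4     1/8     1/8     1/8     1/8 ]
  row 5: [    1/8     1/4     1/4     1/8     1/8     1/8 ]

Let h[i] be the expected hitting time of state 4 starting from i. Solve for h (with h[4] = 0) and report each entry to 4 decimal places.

First-step conditioning: h[4] = 0; for i ≠ 4, h[i] = 1 + Σ_k P[i][k]·h[k].
  h[0] = 1 + 1/8·h[0] + 1/8·h[1] + 3/8·h[2] + 1/8·h[3] + 1/8·h[5]
  h[1] = 1 + 1/8·h[0] + 1/4·h[1] + 1/8·h[2] + 1/8·h[3] + 1/8·h[5]
  h[2] = 1 + 1/4·h[0] + 1/8·h[1] + 1/8·h[2] + 1/8·h[3] + 1/8·h[5]
  h[3] = 1 + 1/4·h[0] + 1/8·h[1] + 1/8·h[2] + 1/4·h[3] + 1/8·h[5]
  h[5] = 1 + 1/8·h[0] + 1/4·h[1] + 1/4·h[2] + 1/8·h[3] + 1/8·h[5]
Solving the 5×5 linear system over states ≠ 4 gives exactly h = [640/111, 3968/777, 192/37, 1536/259, 0, 4472/777] (h[4] = 0 is the target).

h = [5.7658, 5.1068, 5.1892, 5.9305, 0.0000, 5.7555]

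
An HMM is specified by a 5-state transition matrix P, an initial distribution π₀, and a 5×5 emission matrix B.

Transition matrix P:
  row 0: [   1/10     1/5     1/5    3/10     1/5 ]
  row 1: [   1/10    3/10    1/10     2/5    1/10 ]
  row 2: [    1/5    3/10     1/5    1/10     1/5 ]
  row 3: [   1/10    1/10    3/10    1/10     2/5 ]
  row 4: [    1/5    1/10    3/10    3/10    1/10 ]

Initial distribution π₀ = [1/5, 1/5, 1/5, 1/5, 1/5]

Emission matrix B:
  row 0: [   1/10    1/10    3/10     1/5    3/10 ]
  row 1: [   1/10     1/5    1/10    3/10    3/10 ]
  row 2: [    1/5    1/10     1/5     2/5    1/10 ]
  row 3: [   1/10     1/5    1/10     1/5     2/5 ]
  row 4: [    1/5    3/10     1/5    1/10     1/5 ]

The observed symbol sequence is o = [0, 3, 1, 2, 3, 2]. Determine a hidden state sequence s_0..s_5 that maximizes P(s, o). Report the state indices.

path = [2, 1, 3, 4, 2, 0]

t=0: δ = [2.000e-02, 2.000e-02, 4.000e-02, 2.000e-02, 4.000e-02]  (obs o_0=0)
t=1: δ = [1.600e-03, 3.600e-03, 4.800e-03, 2.400e-03, 8.000e-04]  ψ = [2, 2, 4, 4, 2]  (obs o_1=3)
t=2: δ = [9.600e-05, 2.880e-04, 9.600e-05, 2.880e-04, 2.880e-04]  ψ = [2, 2, 2, 1, 2]  (obs o_2=1)
t=3: δ = [1.728e-05, 8.640e-06, 1.728e-05, 1.152e-05, 2.304e-05]  ψ = [4, 1, 3, 1, 3]  (obs o_3=2)
t=4: δ = [9.216e-07, 1.555e-06, 2.765e-06, 1.382e-06, 4.608e-07]  ψ = [4, 2, 4, 4, 3]  (obs o_4=3)
t=5: δ = [1.659e-07, 8.294e-08, 1.106e-07, 6.221e-08, 1.106e-07]  ψ = [2, 2, 2, 1, 2]  (obs o_5=2)
backtrack: best end state = 0; path = [2, 1, 3, 4, 2, 0]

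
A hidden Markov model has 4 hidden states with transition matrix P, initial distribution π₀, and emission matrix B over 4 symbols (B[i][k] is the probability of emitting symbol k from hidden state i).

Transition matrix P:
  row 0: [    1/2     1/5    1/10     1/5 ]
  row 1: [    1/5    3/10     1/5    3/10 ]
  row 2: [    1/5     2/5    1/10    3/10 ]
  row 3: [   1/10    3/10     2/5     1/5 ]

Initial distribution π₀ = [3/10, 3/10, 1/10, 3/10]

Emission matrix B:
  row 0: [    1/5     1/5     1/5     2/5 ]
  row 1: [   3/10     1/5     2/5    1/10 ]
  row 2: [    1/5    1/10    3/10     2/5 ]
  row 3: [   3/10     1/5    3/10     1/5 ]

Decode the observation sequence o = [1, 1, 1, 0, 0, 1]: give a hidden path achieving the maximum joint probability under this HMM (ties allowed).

path = [0, 0, 0, 0, 0, 0]

t=0: δ = [6.000e-02, 6.000e-02, 1.000e-02, 6.000e-02]  (obs o_0=1)
t=1: δ = [6.000e-03, 3.600e-03, 2.400e-03, 3.600e-03]  ψ = [0, 1, 3, 1]  (obs o_1=1)
t=2: δ = [6.000e-04, 2.400e-04, 1.440e-04, 2.400e-04]  ψ = [0, 0, 3, 0]  (obs o_2=1)
t=3: δ = [6.000e-05, 3.600e-05, 1.920e-05, 3.600e-05]  ψ = [0, 0, 3, 0]  (obs o_3=0)
t=4: δ = [6.000e-06, 3.600e-06, 2.880e-06, 3.600e-06]  ψ = [0, 0, 3, 0]  (obs o_4=0)
t=5: δ = [6.000e-07, 2.400e-07, 1.440e-07, 2.400e-07]  ψ = [0, 0, 3, 0]  (obs o_5=1)
backtrack: best end state = 0; path = [0, 0, 0, 0, 0, 0]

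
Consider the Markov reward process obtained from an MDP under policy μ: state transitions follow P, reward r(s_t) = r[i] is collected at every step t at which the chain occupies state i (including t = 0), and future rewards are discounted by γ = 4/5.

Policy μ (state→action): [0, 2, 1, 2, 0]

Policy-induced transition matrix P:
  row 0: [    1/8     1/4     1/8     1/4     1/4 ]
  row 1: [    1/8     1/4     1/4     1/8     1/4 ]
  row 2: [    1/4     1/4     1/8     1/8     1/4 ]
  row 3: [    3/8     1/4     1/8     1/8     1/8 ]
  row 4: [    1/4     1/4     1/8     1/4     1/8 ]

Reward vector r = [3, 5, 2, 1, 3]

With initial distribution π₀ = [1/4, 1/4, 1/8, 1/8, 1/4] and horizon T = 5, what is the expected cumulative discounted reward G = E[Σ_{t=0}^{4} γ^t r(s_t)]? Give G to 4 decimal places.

t=0: π = [0.2500, 0.2500, 0.1250, 0.1250, 0.2500], E[r] = 3.1250, γ^t·E[r] = 3.125000, running G = 3.125000
t=1: π = [0.2031, 0.2500, 0.1563, 0.1875, 0.2031], E[r] = 2.9688, γ^t·E[r] = 2.375000, running G = 5.500000
t=2: π = [0.2168, 0.2500, 0.1563, 0.1758, 0.2012], E[r] = 2.9922, γ^t·E[r] = 1.915000, running G = 7.415000
t=3: π = [0.2136, 0.2500, 0.1563, 0.1772, 0.2029], E[r] = 2.9893, γ^t·E[r] = 1.530500, running G = 8.945500
t=4: π = [0.2142, 0.2500, 0.1563, 0.1771, 0.2025], E[r] = 2.9896, γ^t·E[r] = 1.224550, running G = 10.170050

G = 10.1701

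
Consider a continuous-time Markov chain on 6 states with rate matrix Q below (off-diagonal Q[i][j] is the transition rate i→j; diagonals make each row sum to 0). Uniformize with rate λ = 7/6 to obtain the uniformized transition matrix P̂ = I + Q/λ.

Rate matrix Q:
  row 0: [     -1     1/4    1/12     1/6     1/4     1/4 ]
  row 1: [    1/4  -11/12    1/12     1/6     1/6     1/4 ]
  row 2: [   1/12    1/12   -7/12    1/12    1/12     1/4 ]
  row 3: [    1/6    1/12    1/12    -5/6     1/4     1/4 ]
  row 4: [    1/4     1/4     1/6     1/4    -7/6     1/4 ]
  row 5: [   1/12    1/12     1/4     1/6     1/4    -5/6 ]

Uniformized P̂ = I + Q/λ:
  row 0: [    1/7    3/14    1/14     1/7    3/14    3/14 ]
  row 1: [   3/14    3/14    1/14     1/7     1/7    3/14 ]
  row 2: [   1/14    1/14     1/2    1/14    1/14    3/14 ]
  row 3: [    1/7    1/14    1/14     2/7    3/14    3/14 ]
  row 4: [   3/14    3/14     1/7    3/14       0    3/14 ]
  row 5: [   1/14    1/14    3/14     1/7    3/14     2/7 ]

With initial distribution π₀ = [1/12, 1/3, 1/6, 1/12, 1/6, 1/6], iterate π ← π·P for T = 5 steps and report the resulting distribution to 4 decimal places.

π = [0.1319, 0.1297, 0.2001, 0.1623, 0.1454, 0.2308]

t=0: π = [0.0833, 0.3333, 0.1667, 0.0833, 0.1667, 0.1667]
t=1: π = [0.1548, 0.1548, 0.1786, 0.1548, 0.1310, 0.2262]
t=2: π = [0.1344, 0.1344, 0.1896, 0.1616, 0.1497, 0.2304]
t=3: π = [0.1331, 0.1312, 0.1963, 0.1631, 0.1455, 0.2307]
t=4: π = [0.1321, 0.1300, 0.1989, 0.1625, 0.1457, 0.2308]
t=5: π = [0.1319, 0.1297, 0.2001, 0.1623, 0.1454, 0.2308]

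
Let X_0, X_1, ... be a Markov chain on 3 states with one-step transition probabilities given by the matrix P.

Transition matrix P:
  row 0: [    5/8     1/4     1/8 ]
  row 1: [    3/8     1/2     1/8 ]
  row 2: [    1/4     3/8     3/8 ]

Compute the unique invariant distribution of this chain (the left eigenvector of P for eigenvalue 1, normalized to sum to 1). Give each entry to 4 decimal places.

π = [0.4722, 0.3611, 0.1667]

Balance equations π_j = Σ_i π_i·P[i][j]:
  π_0 = 5/8·π_0 + 3/8·π_1 + 1/4·π_2
  π_1 = 1/4·π_0 + 1/2·π_1 + 3/8·π_2
  normalize: π_0 + π_1 + π_2 = 1
Solving the linear system gives exactly π = [17/36, 13/36, 1/6].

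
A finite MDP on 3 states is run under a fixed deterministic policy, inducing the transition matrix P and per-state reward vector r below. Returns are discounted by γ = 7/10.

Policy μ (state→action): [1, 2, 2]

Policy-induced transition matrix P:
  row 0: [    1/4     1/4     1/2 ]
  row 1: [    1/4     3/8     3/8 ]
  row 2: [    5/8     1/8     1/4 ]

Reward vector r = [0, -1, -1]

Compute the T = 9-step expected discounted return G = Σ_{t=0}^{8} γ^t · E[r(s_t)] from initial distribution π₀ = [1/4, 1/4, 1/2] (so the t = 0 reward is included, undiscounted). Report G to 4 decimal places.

t=0: π = [0.2500, 0.2500, 0.5000], E[r] = -0.7500, γ^t·E[r] = -0.750000, running G = -0.750000
t=1: π = [0.4375, 0.2188, 0.3438], E[r] = -0.5625, γ^t·E[r] = -0.393750, running G = -1.143750
t=2: π = [0.3789, 0.2344, 0.3867], E[r] = -0.6211, γ^t·E[r] = -0.304336, running G = -1.448086
t=3: π = [0.3950, 0.2310, 0.3740], E[r] = -0.6050, γ^t·E[r] = -0.207508, running G = -1.655594
t=4: π = [0.3903, 0.2321, 0.3776], E[r] = -0.6097, γ^t·E[r] = -0.146399, running G = -1.801993
t=5: π = [0.3916, 0.2318, 0.3766], E[r] = -0.6084, γ^t·E[r] = -0.102252, running G = -1.904245
t=6: π = [0.3912, 0.2319, 0.3769], E[r] = -0.6088, γ^t·E[r] = -0.071623, running G = -1.975868
t=7: π = [0.3913, 0.2319, 0.3768], E[r] = -0.6087, γ^t·E[r] = -0.050127, running G = -2.025995
t=8: π = [0.3913, 0.2319, 0.3768], E[r] = -0.6087, γ^t·E[r] = -0.035091, running G = -2.061085

G = -2.0611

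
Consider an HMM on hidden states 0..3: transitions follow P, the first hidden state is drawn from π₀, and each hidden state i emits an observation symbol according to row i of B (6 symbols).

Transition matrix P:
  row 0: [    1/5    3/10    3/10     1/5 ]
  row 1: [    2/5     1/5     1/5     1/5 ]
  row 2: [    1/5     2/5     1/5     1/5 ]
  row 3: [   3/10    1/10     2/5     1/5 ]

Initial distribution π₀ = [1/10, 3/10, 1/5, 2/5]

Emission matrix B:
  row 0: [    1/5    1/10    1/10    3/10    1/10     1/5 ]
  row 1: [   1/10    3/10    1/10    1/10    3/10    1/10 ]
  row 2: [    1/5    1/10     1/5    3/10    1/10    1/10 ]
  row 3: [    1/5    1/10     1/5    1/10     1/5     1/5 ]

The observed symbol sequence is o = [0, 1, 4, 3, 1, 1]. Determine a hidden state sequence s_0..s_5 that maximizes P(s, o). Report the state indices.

path = [3, 2, 1, 0, 1, 1]

t=0: δ = [2.000e-02, 3.000e-02, 4.000e-02, 8.000e-02]  (obs o_0=0)
t=1: δ = [2.400e-03, 4.800e-03, 3.200e-03, 1.600e-03]  ψ = [3, 2, 3, 3]  (obs o_1=1)
t=2: δ = [1.920e-04, 3.840e-04, 9.600e-05, 1.920e-04]  ψ = [1, 2, 1, 1]  (obs o_2=4)
t=3: δ = [4.608e-05, 7.680e-06, 2.304e-05, 7.680e-06]  ψ = [1, 1, 1, 1]  (obs o_3=3)
t=4: δ = [9.216e-07, 4.147e-06, 1.382e-06, 9.216e-07]  ψ = [0, 0, 0, 0]  (obs o_4=1)
t=5: δ = [1.659e-07, 2.488e-07, 8.294e-08, 8.294e-08]  ψ = [1, 1, 1, 1]  (obs o_5=1)
backtrack: best end state = 1; path = [3, 2, 1, 0, 1, 1]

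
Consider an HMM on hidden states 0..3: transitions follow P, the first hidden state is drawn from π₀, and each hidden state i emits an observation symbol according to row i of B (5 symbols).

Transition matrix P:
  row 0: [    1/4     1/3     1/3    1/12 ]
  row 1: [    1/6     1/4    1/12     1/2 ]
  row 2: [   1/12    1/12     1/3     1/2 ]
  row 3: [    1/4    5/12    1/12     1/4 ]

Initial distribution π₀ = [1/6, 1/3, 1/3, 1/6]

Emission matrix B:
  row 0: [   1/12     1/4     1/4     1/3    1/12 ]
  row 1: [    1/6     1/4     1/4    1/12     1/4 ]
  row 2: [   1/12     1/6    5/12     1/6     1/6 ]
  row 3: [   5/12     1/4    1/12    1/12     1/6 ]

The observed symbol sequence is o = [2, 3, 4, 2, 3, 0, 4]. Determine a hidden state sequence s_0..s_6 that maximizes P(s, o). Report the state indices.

t=0: δ = [4.167e-02, 8.333e-02, 1.389e-01, 1.389e-02]  (obs o_0=2)
t=1: δ = [4.630e-03, 1.736e-03, 7.716e-03, 5.787e-03]  ψ = [1, 1, 2, 2]  (obs o_1=3)
t=2: δ = [1.206e-04, 6.028e-04, 4.287e-04, 6.430e-04]  ψ = [3, 3, 2, 2]  (obs o_2=4)
t=3: δ = [4.019e-05, 6.698e-05, 5.954e-05, 2.512e-05]  ψ = [3, 3, 2, 1]  (obs o_3=2)
t=4: δ = [3.721e-06, 1.395e-06, 3.308e-06, 2.791e-06]  ψ = [1, 1, 2, 1]  (obs o_4=3)
t=5: δ = [7.752e-08, 2.067e-07, 1.034e-07, 6.891e-07]  ψ = [0, 0, 0, 2]  (obs o_5=0)
t=6: δ = [1.436e-08, 7.178e-08, 9.571e-09, 2.871e-08]  ψ = [3, 3, 3, 3]  (obs o_6=4)
backtrack: best end state = 1; path = [2, 2, 2, 2, 2, 3, 1]

path = [2, 2, 2, 2, 2, 3, 1]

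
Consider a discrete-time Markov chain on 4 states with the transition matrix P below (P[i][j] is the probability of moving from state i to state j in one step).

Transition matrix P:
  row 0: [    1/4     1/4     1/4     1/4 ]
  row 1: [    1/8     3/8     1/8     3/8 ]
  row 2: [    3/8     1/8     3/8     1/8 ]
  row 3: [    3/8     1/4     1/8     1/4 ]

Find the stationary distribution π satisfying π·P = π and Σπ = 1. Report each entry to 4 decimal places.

Balance equations π_j = Σ_i π_i·P[i][j]:
  π_0 = 1/4·π_0 + 1/8·π_1 + 3/8·π_2 + 3/8·π_3
  π_1 = 1/4·π_0 + 3/8·π_1 + 1/8·π_2 + 1/4·π_3
  π_2 = 1/4·π_0 + 1/8·π_1 + 3/8·π_2 + 1/8·π_3
  normalize: π_0 + π_1 + π_2 + π_3 = 1
Solving the linear system gives exactly π = [13/47, 12/47, 10/47, 12/47].

π = [0.2766, 0.2553, 0.2128, 0.2553]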